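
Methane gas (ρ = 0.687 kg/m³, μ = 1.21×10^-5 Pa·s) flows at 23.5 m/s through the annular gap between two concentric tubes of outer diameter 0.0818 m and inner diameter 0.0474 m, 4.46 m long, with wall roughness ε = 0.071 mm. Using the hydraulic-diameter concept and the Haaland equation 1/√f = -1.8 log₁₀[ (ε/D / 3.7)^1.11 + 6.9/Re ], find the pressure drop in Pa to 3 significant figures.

Hydraulic diameter D_h = 4A/P = D_o - D_i = 0.0818 - 0.0474 = 0.0344 m.
Re = ρVD_h/μ = 0.687·23.5·0.0344/1.21e-05 = 4.59e+04.
ε/D_h = 7.1e-05/0.0344 = 0.00206; Haaland gives 1/√f = -1.8 log₁₀[0.000245+0.00015] = 6.126, so f = 0.02665.
ΔP = f(L/D_h)(ρV²/2) = 0.02665·4.46/0.0344·189.7 = 655.3 Pa.

ΔP ≈ 655 Pa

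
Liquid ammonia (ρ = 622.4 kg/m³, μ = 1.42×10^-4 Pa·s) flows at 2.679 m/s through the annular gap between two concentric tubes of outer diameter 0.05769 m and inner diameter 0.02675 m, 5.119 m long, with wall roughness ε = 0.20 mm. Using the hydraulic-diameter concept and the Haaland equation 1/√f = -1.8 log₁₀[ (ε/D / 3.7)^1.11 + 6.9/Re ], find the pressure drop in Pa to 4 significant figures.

ΔP ≈ 12250 Pa

Hydraulic diameter D_h = 4A/P = D_o - D_i = 0.05769 - 0.02675 = 0.03094 m.
Re = ρVD_h/μ = 622.4·2.679·0.03094/0.000142 = 3.633e+05.
ε/D_h = 0.0002/0.03094 = 0.00646; Haaland gives 1/√f = -1.8 log₁₀[0.000869+1.9e-05] = 5.493, so f = 0.03314.
ΔP = f(L/D_h)(ρV²/2) = 0.03314·5.119/0.03094·2233 = 1.225e+04 Pa.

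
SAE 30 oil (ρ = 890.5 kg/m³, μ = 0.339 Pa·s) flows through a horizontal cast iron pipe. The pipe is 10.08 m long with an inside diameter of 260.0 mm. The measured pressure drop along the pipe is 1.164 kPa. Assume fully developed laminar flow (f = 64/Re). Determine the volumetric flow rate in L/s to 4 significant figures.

For laminar flow, f = 64/Re with Re = ρVD/μ, so Darcy-Weisbach reduces to ΔP = 32μLV/D². Solving for V: V = ΔP·D²/(32μL) = 1164·(0.26)²/(32·0.339·10.08) = 0.7196 m/s.
Check: Re = ρVD/μ = 890.5·0.7196·0.26/0.339 = 491.5 < 2300, so the laminar assumption holds.
Q = V·A = 0.7196·(π/4·0.26²) = 0.03821 m³/s = 38.21 L/s.

Q ≈ 38.21 L/s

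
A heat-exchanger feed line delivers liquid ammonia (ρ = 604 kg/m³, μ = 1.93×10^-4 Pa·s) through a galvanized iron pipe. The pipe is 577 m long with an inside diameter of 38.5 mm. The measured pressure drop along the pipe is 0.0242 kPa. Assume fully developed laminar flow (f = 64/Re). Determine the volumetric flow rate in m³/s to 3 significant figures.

For laminar flow, f = 64/Re with Re = ρVD/μ, so Darcy-Weisbach reduces to ΔP = 32μLV/D². Solving for V: V = ΔP·D²/(32μL) = 24.2·(0.0385)²/(32·0.000193·577) = 0.01007 m/s.
Check: Re = ρVD/μ = 604·0.01007·0.0385/0.000193 = 1213 < 2300, so the laminar assumption holds.
Q = V·A = 0.01007·(π/4·0.0385²) = 1.172e-05 m³/s = 1.17×10^-5 m³/s.

Q ≈ 1.17×10^-5 m³/s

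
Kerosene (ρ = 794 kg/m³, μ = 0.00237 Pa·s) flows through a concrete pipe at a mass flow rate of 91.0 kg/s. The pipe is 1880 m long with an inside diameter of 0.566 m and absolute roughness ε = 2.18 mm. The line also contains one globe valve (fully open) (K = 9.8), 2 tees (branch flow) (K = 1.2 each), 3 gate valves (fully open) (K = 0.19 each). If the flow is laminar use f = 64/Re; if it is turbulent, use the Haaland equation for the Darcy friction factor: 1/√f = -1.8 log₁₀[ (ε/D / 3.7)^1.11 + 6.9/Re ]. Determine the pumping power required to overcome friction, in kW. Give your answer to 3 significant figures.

P ≈ 1.04 kW

A = πD²/4 = π(0.566)²/4 = 0.2516 m²; mean velocity V = ṁ/(ρA) = 91/(794 · 0.2516) = 0.4555 m/s.
Reynolds number Re = ρVD/μ = 794 · 0.4555 · 0.566 / 0.00237 = 8.637e+04.
Re > 4000 → turbulent. Relative roughness ε/D = 0.00218/0.566 = 0.00385. Haaland: 1/√f = -1.8 log₁₀[(0.00385/3.7)^1.11 + 6.9/8.637e+04] = -1.8 log₁₀[0.000489 + 7.99e-05] = 5.841, so f = 0.02931.
Total minor-loss coefficient ΣK = 1·9.8 + 2·1.2 + 3·0.19 = 12.8.
ΔP = [f·L/D + ΣK]·(ρV²/2) = [0.02931·1880/0.566 + 12.8]·(794·0.4555²/2) = [97.36 + 12.8]·82.37 = 9072 Pa.
Q = ṁ/ρ = 91/794 = 0.1146 m³/s.
Pumping power P = QΔP = 0.1146·9072 = 1040 W = 1.04 kW.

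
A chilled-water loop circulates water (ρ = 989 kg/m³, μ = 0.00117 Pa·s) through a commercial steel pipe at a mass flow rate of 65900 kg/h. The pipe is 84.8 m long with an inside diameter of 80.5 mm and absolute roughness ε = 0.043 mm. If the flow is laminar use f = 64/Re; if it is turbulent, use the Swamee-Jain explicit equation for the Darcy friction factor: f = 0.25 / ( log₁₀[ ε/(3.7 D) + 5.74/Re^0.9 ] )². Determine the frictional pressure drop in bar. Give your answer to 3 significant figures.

ΔP ≈ 1.29 bar

ṁ = 65900 kg/h = 65900/3600 = 18.31 kg/s.
A = πD²/4 = π(0.0805)²/4 = 0.00509 m²; mean velocity V = ṁ/(ρA) = 18.31/(989 · 0.00509) = 3.637 m/s.
Reynolds number Re = ρVD/μ = 989 · 3.637 · 0.0805 / 0.00117 = 2.475e+05.
Re > 4000 → turbulent. Relative roughness ε/D = 4.3e-05/0.0805 = 0.000534. Swamee-Jain: f = 0.25/(log₁₀[0.000534/3.7 + 5.74/2.475e+05^0.9])² = 0.25/(log₁₀[0.000144 + 8.03e-05])² = 0.25/(-3.648)² = 0.01878.
Darcy-Weisbach: ΔP = f(L/D)(ρV²/2) = 0.01878·(84.8/0.0805)·(989·3.637²/2) = 0.01878·1053·6540 = 1.294e+05 Pa.
ΔP = 1.294e+05 Pa = 1.29 bar.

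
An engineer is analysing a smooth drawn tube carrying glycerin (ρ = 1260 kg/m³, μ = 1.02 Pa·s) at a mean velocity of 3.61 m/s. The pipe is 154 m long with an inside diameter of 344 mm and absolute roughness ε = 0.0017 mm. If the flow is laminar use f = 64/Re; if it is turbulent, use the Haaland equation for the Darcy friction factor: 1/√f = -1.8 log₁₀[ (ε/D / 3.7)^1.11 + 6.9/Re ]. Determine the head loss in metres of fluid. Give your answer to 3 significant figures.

h_f ≈ 12.4 m

Reynolds number Re = ρVD/μ = 1260 · 3.61 · 0.344 / 1.02 = 1534.
Re < 2300 → laminar flow, so f = 64/Re = 64/1534 = 0.04172 (the turbulent correlation is not needed).
Darcy-Weisbach: ΔP = f(L/D)(ρV²/2) = 0.04172·(154/0.344)·(1260·3.61²/2) = 0.04172·447.7·8210 = 1.533e+05 Pa.
Head loss h_f = ΔP/(ρg) = 1.533e+05/(1260·9.81) = 12.4 m.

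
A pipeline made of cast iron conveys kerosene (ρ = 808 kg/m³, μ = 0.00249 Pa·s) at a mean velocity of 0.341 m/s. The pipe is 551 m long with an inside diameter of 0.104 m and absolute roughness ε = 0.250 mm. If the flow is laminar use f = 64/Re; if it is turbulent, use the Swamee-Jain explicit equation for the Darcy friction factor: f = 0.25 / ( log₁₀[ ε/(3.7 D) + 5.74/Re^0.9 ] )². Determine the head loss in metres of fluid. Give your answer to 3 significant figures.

h_f ≈ 1.06 m

Reynolds number Re = ρVD/μ = 808 · 0.341 · 0.104 / 0.00249 = 1.151e+04.
Re > 4000 → turbulent. Relative roughness ε/D = 0.00025/0.104 = 0.0024. Swamee-Jain: f = 0.25/(log₁₀[0.0024/3.7 + 5.74/1.151e+04^0.9])² = 0.25/(log₁₀[0.00065 + 0.00127])² = 0.25/(-2.717)² = 0.03387.
Darcy-Weisbach: ΔP = f(L/D)(ρV²/2) = 0.03387·(551/0.104)·(808·0.341²/2) = 0.03387·5298·46.98 = 8431 Pa.
Head loss h_f = ΔP/(ρg) = 8431/(808·9.81) = 1.06 m.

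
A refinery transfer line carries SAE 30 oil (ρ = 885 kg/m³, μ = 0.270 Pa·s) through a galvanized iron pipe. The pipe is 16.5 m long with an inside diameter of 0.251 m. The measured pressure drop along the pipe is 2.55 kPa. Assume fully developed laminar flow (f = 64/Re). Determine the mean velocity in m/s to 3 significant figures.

V ≈ 1.13 m/s

For laminar flow, f = 64/Re with Re = ρVD/μ, so Darcy-Weisbach reduces to ΔP = 32μLV/D². Solving for V: V = ΔP·D²/(32μL) = 2550·(0.251)²/(32·0.27·16.5) = 1.127 m/s.
Check: Re = ρVD/μ = 885·1.127·0.251/0.27 = 927.1 < 2300, so the laminar assumption holds.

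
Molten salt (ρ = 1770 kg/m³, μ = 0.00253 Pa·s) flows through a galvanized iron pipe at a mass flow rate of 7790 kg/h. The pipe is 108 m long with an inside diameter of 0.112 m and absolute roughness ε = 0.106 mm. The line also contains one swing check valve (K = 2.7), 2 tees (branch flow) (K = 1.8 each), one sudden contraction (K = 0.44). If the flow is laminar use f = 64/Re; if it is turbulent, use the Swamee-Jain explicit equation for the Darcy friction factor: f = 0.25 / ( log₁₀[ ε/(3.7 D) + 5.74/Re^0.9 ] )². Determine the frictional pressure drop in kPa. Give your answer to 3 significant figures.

ṁ = 7790 kg/h = 7790/3600 = 2.164 kg/s.
A = πD²/4 = π(0.112)²/4 = 0.009852 m²; mean velocity V = ṁ/(ρA) = 2.164/(1770 · 0.009852) = 0.1241 m/s.
Reynolds number Re = ρVD/μ = 1770 · 0.1241 · 0.112 / 0.00253 = 9723.
Re > 4000 → turbulent. Relative roughness ε/D = 0.000106/0.112 = 0.000946. Swamee-Jain: f = 0.25/(log₁₀[0.000946/3.7 + 5.74/9723^0.9])² = 0.25/(log₁₀[0.000256 + 0.00148])² = 0.25/(-2.761)² = 0.0328.
Total minor-loss coefficient ΣK = 1·2.7 + 2·1.8 + 1·0.44 = 6.74.
ΔP = [f·L/D + ΣK]·(ρV²/2) = [0.0328·108/0.112 + 6.74]·(1770·0.1241²/2) = [31.63 + 6.74]·13.63 = 522.9 Pa.
ΔP = 522.9 Pa = 0.523 kPa.

ΔP ≈ 0.523 kPa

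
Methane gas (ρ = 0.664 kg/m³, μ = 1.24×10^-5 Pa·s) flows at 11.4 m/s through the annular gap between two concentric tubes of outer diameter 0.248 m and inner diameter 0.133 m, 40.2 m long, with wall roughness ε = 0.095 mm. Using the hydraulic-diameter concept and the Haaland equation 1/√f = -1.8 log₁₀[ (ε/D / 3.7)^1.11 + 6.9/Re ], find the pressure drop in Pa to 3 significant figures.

Hydraulic diameter D_h = 4A/P = D_o - D_i = 0.248 - 0.133 = 0.115 m.
Re = ρVD_h/μ = 0.664·11.4·0.115/1.24e-05 = 7.02e+04.
ε/D_h = 9.5e-05/0.115 = 0.000826; Haaland gives 1/√f = -1.8 log₁₀[8.86e-05+9.83e-05] = 6.711, so f = 0.0222.
ΔP = f(L/D_h)(ρV²/2) = 0.0222·40.2/0.115·43.15 = 334.9 Pa.

ΔP ≈ 335 Pa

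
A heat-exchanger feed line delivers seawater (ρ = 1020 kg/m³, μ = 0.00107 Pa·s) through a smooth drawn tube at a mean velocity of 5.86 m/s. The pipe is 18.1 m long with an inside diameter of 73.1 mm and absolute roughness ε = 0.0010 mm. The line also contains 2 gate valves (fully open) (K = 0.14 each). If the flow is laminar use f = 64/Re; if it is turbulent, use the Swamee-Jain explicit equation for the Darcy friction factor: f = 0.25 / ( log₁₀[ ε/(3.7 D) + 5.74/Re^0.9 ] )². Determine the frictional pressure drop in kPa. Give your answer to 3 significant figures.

Reynolds number Re = ρVD/μ = 1020 · 5.86 · 0.0731 / 0.00107 = 4.083e+05.
Re > 4000 → turbulent. Relative roughness ε/D = 1e-06/0.0731 = 1.37e-05. Swamee-Jain: f = 0.25/(log₁₀[1.37e-05/3.7 + 5.74/4.083e+05^0.9])² = 0.25/(log₁₀[3.7e-06 + 5.12e-05])² = 0.25/(-4.261)² = 0.01377.
Total minor-loss coefficient ΣK = 2·0.14 = 0.28.
ΔP = [f·L/D + ΣK]·(ρV²/2) = [0.01377·18.1/0.0731 + 0.28]·(1020·5.86²/2) = [3.41 + 0.28]·1.751e+04 = 6.462e+04 Pa.
ΔP = 6.462e+04 Pa = 64.6 kPa.

ΔP ≈ 64.6 kPa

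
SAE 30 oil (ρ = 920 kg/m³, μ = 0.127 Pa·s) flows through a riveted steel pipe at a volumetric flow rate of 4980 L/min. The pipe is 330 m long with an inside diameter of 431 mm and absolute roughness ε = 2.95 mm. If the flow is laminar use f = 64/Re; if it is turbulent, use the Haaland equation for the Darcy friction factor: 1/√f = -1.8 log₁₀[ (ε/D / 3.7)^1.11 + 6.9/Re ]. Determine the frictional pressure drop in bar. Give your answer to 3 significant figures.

Q = 4980 L/min = 4980/60000 = 0.083 m³/s.
Cross-sectional area A = πD²/4 = π(0.431)²/4 = 0.1459 m²; mean velocity V = Q/A = 0.083/0.1459 = 0.5689 m/s.
Reynolds number Re = ρVD/μ = 920 · 0.5689 · 0.431 / 0.127 = 1776.
Re < 2300 → laminar flow, so f = 64/Re = 64/1776 = 0.03603 (the turbulent correlation is not needed).
Darcy-Weisbach: ΔP = f(L/D)(ρV²/2) = 0.03603·(330/0.431)·(920·0.5689²/2) = 0.03603·765.7·148.9 = 4107 Pa.
ΔP = 4107 Pa = 0.0411 bar.

ΔP ≈ 0.0411 bar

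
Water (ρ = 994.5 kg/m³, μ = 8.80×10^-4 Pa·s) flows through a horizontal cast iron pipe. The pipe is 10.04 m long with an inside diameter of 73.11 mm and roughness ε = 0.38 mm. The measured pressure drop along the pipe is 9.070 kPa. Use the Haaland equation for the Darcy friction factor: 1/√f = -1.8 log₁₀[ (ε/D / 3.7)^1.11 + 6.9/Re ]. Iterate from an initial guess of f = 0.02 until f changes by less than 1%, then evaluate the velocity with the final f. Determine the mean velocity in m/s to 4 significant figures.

Rearranging Darcy-Weisbach: V = √(2·ΔP·D/(f·L·ρ)). With ε/D = 0.00038/0.07311 = 0.0052, iterate starting from f = 0.02:
  f = 0.02 → V = √(2·9070·0.07311/(0.02·10.04·994.5)) = 2.577 m/s; Re = ρVD/μ = 2.129e+05; f → 0.03118
  f = 0.03118 → V = 2.064 m/s; Re = 1.705e+05; f → 0.03128
Converged (Δf/f < 1%). With the final f = 0.03128: V = √(2·9070·0.07311/(0.03128·10.04·994.5)) = 2.061 m/s.

V ≈ 2.061 m/s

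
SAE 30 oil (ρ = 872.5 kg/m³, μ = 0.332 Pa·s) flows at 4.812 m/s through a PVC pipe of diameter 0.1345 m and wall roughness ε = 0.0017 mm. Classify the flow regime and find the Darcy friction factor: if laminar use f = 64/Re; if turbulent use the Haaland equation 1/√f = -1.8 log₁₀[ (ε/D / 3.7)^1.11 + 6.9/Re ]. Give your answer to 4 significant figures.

f ≈ 0.03763

Re = ρVD/μ = 872.5·4.812·0.1345/0.332 = 1701.
Re < 2300 → laminar, so f = 64/Re = 0.03763 (roughness is irrelevant in laminar flow).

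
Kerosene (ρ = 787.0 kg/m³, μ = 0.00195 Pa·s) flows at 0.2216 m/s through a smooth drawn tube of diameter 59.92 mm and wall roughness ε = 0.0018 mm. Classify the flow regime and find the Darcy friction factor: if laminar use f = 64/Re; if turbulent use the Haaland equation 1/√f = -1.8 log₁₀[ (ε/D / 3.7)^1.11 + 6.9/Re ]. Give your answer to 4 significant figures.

Re = ρVD/μ = 787·0.2216·0.05992/0.00195 = 5359.
Re > 4000 → turbulent. ε/D = 1.8e-06/0.05992 = 3e-05; Haaland: 1/√f = -1.8 log₁₀[2.24e-06 + 0.00129] = 5.201, so f = 0.03697.

f ≈ 0.03697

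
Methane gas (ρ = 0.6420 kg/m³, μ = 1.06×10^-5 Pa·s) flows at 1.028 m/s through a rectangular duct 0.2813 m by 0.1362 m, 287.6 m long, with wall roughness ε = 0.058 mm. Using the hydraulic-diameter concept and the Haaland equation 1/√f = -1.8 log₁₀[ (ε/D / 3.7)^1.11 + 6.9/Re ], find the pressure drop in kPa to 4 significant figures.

Hydraulic diameter D_h = 4A/P = 4·(0.2813·0.1362)/(2·(0.2813+0.1362)) = 0.1533/0.835 = 0.1835 m.
Re = ρVD_h/μ = 0.642·1.028·0.1835/1.06e-05 = 1.143e+04.
ε/D_h = 5.8e-05/0.1835 = 0.000316; Haaland gives 1/√f = -1.8 log₁₀[3.05e-05+0.000604] = 5.756, so f = 0.03018.
ΔP = f(L/D_h)(ρV²/2) = 0.03018·287.6/0.1835·0.3392 = 16.04 Pa.
ΔP = 0.01604 kPa.

ΔP ≈ 0.01604 kPa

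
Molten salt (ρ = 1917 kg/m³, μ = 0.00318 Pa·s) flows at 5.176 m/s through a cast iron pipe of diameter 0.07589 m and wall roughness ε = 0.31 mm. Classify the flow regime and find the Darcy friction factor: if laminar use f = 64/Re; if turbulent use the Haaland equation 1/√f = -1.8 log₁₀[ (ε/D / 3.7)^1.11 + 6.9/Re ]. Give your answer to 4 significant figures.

Re = ρVD/μ = 1917·5.176·0.07589/0.00318 = 2.368e+05.
Re > 4000 → turbulent. ε/D = 0.00031/0.07589 = 0.00408; Haaland: 1/√f = -1.8 log₁₀[0.000522 + 2.91e-05] = 5.866, so f = 0.02906.

f ≈ 0.02906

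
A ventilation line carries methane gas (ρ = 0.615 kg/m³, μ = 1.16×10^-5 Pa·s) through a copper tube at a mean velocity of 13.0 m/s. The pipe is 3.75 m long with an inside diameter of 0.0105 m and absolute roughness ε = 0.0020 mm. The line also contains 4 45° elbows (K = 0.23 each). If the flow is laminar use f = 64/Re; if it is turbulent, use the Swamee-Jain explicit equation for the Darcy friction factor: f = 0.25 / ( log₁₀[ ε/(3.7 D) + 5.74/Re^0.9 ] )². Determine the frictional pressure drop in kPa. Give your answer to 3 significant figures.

ΔP ≈ 0.683 kPa

Reynolds number Re = ρVD/μ = 0.615 · 13 · 0.0105 / 1.16e-05 = 7237.
Re > 4000 → turbulent. Relative roughness ε/D = 2e-06/0.0105 = 0.00019. Swamee-Jain: f = 0.25/(log₁₀[0.00019/3.7 + 5.74/7237^0.9])² = 0.25/(log₁₀[5.15e-05 + 0.00193])² = 0.25/(-2.703)² = 0.03421.
Total minor-loss coefficient ΣK = 4·0.23 = 0.92.
ΔP = [f·L/D + ΣK]·(ρV²/2) = [0.03421·3.75/0.0105 + 0.92]·(0.615·13²/2) = [12.22 + 0.92]·51.97 = 682.8 Pa.
ΔP = 682.8 Pa = 0.683 kPa.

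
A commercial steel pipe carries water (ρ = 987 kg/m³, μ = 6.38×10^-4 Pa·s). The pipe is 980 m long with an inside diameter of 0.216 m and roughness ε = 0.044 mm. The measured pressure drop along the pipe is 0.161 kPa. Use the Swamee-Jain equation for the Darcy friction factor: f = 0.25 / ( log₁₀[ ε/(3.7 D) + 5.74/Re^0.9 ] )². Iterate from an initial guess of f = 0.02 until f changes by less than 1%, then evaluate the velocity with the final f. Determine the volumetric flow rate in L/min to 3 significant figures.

Rearranging Darcy-Weisbach: V = √(2·ΔP·D/(f·L·ρ)). With ε/D = 4.4e-05/0.216 = 0.000204, iterate starting from f = 0.02:
  f = 0.02 → V = √(2·161·0.216/(0.02·980·987)) = 0.05996 m/s; Re = ρVD/μ = 2.004e+04; f → 0.02631
  f = 0.02631 → V = 0.05228 m/s; Re = 1.747e+04; f → 0.02718
  f = 0.02718 → V = 0.05143 m/s; Re = 1.719e+04; f → 0.02729
Converged (Δf/f < 1%). With the final f = 0.02729: V = √(2·161·0.216/(0.02729·980·987)) = 0.05133 m/s.
Q = V·A = 0.05133·(π/4·0.216²) = 0.001881 m³/s = 113 L/min.

Q ≈ 113 L/min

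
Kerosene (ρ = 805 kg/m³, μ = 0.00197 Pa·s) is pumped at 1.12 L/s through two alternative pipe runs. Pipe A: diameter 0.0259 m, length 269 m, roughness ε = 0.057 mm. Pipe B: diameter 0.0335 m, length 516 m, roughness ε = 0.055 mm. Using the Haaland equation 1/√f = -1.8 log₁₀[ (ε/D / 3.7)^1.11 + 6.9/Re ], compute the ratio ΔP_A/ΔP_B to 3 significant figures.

ΔP_A/ΔP_B ≈ 1.87

Pipe A: V = Q/A = 0.00112/0.0005269 = 2.126 m/s; Re = 2.25e+04; ε/D = 0.0022; Haaland → f = 0.02932; ΔP_A = f(L/D)(ρV²/2) = 5.539e+05 Pa.
Pipe B: V = Q/A = 0.00112/0.0008814 = 1.271 m/s; Re = 1.739e+04; ε/D = 0.00164; Haaland → f = 0.02955; ΔP_B = f(L/D)(ρV²/2) = 2.958e+05 Pa.
ΔP_A/ΔP_B = 5.539e+05/2.958e+05 = 1.87.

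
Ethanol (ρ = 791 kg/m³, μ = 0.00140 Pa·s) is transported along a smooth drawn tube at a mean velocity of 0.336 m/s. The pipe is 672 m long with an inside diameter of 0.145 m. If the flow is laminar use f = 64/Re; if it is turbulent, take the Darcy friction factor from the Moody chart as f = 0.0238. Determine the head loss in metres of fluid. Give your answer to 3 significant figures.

Reynolds number Re = ρVD/μ = 791 · 0.336 · 0.145 / 0.0014 = 2.753e+04.
Re > 4000 → turbulent; use the Moody-chart value f = 0.0238.
Darcy-Weisbach: ΔP = f(L/D)(ρV²/2) = 0.0238·(672/0.145)·(791·0.336²/2) = 0.0238·4634·44.65 = 4925 Pa.
Head loss h_f = ΔP/(ρg) = 4925/(791·9.81) = 0.635 m.

h_f ≈ 0.635 m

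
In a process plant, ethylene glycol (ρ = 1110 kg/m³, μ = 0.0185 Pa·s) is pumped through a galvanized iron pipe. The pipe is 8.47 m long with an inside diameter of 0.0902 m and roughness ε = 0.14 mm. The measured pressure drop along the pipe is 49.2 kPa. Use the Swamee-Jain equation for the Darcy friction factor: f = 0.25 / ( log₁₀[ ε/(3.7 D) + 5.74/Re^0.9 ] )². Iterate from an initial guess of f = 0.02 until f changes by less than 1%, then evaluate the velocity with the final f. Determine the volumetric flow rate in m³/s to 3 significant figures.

Rearranging Darcy-Weisbach: V = √(2·ΔP·D/(f·L·ρ)). With ε/D = 0.00014/0.0902 = 0.00155, iterate starting from f = 0.02:
  f = 0.02 → V = √(2·4.92e+04·0.0902/(0.02·8.47·1110)) = 6.87 m/s; Re = ρVD/μ = 3.718e+04; f → 0.02662
  f = 0.02662 → V = 5.955 m/s; Re = 3.223e+04; f → 0.02714
  f = 0.02714 → V = 5.898 m/s; Re = 3.192e+04; f → 0.02718
Converged (Δf/f < 1%). With the final f = 0.02718: V = √(2·4.92e+04·0.0902/(0.02718·8.47·1110)) = 5.894 m/s.
Q = V·A = 5.894·(π/4·0.0902²) = 0.03766 m³/s = 0.0377 m³/s.

Q ≈ 0.0377 m³/s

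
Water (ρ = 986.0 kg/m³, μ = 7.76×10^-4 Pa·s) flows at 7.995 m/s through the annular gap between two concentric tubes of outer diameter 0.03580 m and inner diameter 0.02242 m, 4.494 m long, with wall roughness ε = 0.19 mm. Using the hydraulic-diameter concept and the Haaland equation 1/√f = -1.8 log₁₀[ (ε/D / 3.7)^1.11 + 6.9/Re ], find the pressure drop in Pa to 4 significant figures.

ΔP ≈ 457800 Pa

Hydraulic diameter D_h = 4A/P = D_o - D_i = 0.0358 - 0.02242 = 0.01338 m.
Re = ρVD_h/μ = 986·7.995·0.01338/0.000776 = 1.359e+05.
ε/D_h = 0.00019/0.01338 = 0.0142; Haaland gives 1/√f = -1.8 log₁₀[0.00208+5.08e-05] = 4.808, so f = 0.04326.
ΔP = f(L/D_h)(ρV²/2) = 0.04326·4.494/0.01338·3.151e+04 = 4.578e+05 Pa.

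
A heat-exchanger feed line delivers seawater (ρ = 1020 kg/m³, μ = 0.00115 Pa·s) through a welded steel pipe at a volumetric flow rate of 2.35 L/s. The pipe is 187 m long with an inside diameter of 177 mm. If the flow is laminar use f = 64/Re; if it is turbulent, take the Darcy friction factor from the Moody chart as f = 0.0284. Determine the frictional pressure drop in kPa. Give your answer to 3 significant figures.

Q = 2.35 L/s = 2.35/1000 = 0.00235 m³/s.
Cross-sectional area A = πD²/4 = π(0.177)²/4 = 0.02461 m²; mean velocity V = Q/A = 0.00235/0.02461 = 0.09551 m/s.
Reynolds number Re = ρVD/μ = 1020 · 0.09551 · 0.177 / 0.00115 = 1.499e+04.
Re > 4000 → turbulent; use the Moody-chart value f = 0.0284.
Darcy-Weisbach: ΔP = f(L/D)(ρV²/2) = 0.0284·(187/0.177)·(1020·0.09551²/2) = 0.0284·1056·4.652 = 139.6 Pa.
ΔP = 139.6 Pa = 0.140 kPa.

ΔP ≈ 0.140 kPa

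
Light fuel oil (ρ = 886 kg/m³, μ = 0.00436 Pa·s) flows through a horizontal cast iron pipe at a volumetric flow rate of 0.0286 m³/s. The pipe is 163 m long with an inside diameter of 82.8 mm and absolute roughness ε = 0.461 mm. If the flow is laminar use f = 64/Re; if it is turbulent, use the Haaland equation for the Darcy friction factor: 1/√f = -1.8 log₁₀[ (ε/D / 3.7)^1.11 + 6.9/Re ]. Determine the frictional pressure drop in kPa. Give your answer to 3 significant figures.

ΔP ≈ 795 kPa

Cross-sectional area A = πD²/4 = π(0.0828)²/4 = 0.005385 m²; mean velocity V = Q/A = 0.0286/0.005385 = 5.311 m/s.
Reynolds number Re = ρVD/μ = 886 · 5.311 · 0.0828 / 0.00436 = 8.937e+04.
Re > 4000 → turbulent. Relative roughness ε/D = 0.000461/0.0828 = 0.00557. Haaland: 1/√f = -1.8 log₁₀[(0.00557/3.7)^1.11 + 6.9/8.937e+04] = -1.8 log₁₀[0.000736 + 7.72e-05] = 5.561, so f = 0.03233.
Darcy-Weisbach: ΔP = f(L/D)(ρV²/2) = 0.03233·(163/0.0828)·(886·5.311²/2) = 0.03233·1969·1.25e+04 = 7.955e+05 Pa.
ΔP = 7.955e+05 Pa = 795 kPa.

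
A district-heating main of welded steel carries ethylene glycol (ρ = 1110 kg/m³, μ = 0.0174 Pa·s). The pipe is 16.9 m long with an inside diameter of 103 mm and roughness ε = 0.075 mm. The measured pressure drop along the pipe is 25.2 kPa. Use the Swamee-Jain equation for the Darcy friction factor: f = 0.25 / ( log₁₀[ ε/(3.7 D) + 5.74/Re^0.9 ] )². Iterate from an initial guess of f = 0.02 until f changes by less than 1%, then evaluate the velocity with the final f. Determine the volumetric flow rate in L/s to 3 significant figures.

Q ≈ 26.5 L/s

Rearranging Darcy-Weisbach: V = √(2·ΔP·D/(f·L·ρ)). With ε/D = 7.5e-05/0.103 = 0.000728, iterate starting from f = 0.02:
  f = 0.02 → V = √(2·2.52e+04·0.103/(0.02·16.9·1110)) = 3.72 m/s; Re = ρVD/μ = 2.444e+04; f → 0.02644
  f = 0.02644 → V = 3.235 m/s; Re = 2.126e+04; f → 0.02719
  f = 0.02719 → V = 3.19 m/s; Re = 2.096e+04; f → 0.02727
Converged (Δf/f < 1%). With the final f = 0.02727: V = √(2·2.52e+04·0.103/(0.02727·16.9·1110)) = 3.186 m/s.
Q = V·A = 3.186·(π/4·0.103²) = 0.02655 m³/s = 26.5 L/s.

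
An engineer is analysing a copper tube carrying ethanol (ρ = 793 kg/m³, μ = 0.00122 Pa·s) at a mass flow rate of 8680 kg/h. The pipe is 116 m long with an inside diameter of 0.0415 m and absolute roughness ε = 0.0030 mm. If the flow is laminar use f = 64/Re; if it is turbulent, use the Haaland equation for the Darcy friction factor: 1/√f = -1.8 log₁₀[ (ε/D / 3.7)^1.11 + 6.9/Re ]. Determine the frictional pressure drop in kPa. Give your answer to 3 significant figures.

ṁ = 8680 kg/h = 8680/3600 = 2.411 kg/s.
A = πD²/4 = π(0.0415)²/4 = 0.001353 m²; mean velocity V = ṁ/(ρA) = 2.411/(793 · 0.001353) = 2.248 m/s.
Reynolds number Re = ρVD/μ = 793 · 2.248 · 0.0415 / 0.00122 = 6.063e+04.
Re > 4000 → turbulent. Relative roughness ε/D = 3e-06/0.0415 = 7.23e-05. Haaland: 1/√f = -1.8 log₁₀[(7.23e-05/3.7)^1.11 + 6.9/6.063e+04] = -1.8 log₁₀[5.93e-06 + 0.000114] = 7.059, so f = 0.02007.
Darcy-Weisbach: ΔP = f(L/D)(ρV²/2) = 0.02007·(116/0.0415)·(793·2.248²/2) = 0.02007·2795·2003 = 1.124e+05 Pa.
ΔP = 1.124e+05 Pa = 112 kPa.

ΔP ≈ 112 kPa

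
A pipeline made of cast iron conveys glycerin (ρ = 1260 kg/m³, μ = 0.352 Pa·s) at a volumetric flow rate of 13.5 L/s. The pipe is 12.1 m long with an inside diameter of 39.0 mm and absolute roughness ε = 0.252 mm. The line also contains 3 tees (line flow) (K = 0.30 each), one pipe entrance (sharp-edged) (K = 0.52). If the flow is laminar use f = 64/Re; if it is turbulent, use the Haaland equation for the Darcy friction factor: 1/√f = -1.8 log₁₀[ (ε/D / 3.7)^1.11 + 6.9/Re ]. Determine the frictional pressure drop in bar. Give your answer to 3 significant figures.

Q = 13.5 L/s = 13.5/1000 = 0.0135 m³/s.
Cross-sectional area A = πD²/4 = π(0.039)²/4 = 0.001195 m²; mean velocity V = Q/A = 0.0135/0.001195 = 11.3 m/s.
Reynolds number Re = ρVD/μ = 1260 · 11.3 · 0.039 / 0.352 = 1578.
Re < 2300 → laminar flow, so f = 64/Re = 64/1578 = 0.04057 (the turbulent correlation is not needed).
Total minor-loss coefficient ΣK = 3·0.3 + 1·0.52 = 1.42.
ΔP = [f·L/D + ΣK]·(ρV²/2) = [0.04057·12.1/0.039 + 1.42]·(1260·11.3²/2) = [12.59 + 1.42]·8.046e+04 = 1.127e+06 Pa.
ΔP = 1.127e+06 Pa = 11.3 bar.

ΔP ≈ 11.3 bar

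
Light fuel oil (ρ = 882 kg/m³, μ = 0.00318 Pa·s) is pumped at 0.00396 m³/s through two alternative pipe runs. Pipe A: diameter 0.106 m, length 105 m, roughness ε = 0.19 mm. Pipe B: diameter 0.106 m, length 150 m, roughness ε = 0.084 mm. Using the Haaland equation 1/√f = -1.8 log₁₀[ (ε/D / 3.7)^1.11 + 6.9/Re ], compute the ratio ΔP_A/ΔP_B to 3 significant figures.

ΔP_A/ΔP_B ≈ 0.737

Pipe A: V = Q/A = 0.00396/0.008825 = 0.4487 m/s; Re = 1.319e+04; ε/D = 0.00179; Haaland → f = 0.0314; ΔP_A = f(L/D)(ρV²/2) = 2762 Pa.
Pipe B: V = Q/A = 0.00396/0.008825 = 0.4487 m/s; Re = 1.319e+04; ε/D = 0.000792; Haaland → f = 0.02983; ΔP_B = f(L/D)(ρV²/2) = 3749 Pa.
ΔP_A/ΔP_B = 2762/3749 = 0.737.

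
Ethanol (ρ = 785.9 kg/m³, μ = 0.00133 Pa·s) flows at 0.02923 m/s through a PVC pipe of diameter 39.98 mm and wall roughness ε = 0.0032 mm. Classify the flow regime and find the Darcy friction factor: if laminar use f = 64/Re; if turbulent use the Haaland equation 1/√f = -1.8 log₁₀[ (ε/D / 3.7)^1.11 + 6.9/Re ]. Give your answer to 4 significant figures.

Re = ρVD/μ = 785.9·0.02923·0.03998/0.00133 = 690.5.
Re < 2300 → laminar, so f = 64/Re = 0.09268 (roughness is irrelevant in laminar flow).

f ≈ 0.09268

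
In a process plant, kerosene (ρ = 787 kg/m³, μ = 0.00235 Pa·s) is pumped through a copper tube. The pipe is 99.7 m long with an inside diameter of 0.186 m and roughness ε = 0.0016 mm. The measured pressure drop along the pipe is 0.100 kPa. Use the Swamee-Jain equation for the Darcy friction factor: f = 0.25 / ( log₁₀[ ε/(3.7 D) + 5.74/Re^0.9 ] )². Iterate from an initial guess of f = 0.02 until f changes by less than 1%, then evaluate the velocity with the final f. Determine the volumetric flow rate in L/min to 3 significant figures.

Rearranging Darcy-Weisbach: V = √(2·ΔP·D/(f·L·ρ)). With ε/D = 1.6e-06/0.186 = 8.6e-06, iterate starting from f = 0.02:
  f = 0.02 → V = √(2·100·0.186/(0.02·99.7·787)) = 0.154 m/s; Re = ρVD/μ = 9591; f → 0.03135
  f = 0.03135 → V = 0.123 m/s; Re = 7661; f → 0.03339
  f = 0.03339 → V = 0.1192 m/s; Re = 7423; f → 0.03369
Converged (Δf/f < 1%). With the final f = 0.03369: V = √(2·100·0.186/(0.03369·99.7·787)) = 0.1186 m/s.
Q = V·A = 0.1186·(π/4·0.186²) = 0.003223 m³/s = 193 L/min.

Q ≈ 193 L/min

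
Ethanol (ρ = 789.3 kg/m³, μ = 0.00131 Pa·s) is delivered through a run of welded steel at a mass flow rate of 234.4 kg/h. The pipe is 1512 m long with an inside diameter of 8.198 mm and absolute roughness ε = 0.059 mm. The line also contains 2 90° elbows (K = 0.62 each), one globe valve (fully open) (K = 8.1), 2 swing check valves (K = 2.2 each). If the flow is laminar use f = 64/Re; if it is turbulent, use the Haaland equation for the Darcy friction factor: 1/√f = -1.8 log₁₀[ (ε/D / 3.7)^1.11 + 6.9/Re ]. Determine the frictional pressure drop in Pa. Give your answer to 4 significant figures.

ΔP ≈ 7389000 Pa

ṁ = 234.4 kg/h = 234.4/3600 = 0.06511 kg/s.
A = πD²/4 = π(0.008198)²/4 = 5.278e-05 m²; mean velocity V = ṁ/(ρA) = 0.06511/(789.3 · 5.278e-05) = 1.563 m/s.
Reynolds number Re = ρVD/μ = 789.3 · 1.563 · 0.008198 / 0.00131 = 7719.
Re > 4000 → turbulent. Relative roughness ε/D = 5.9e-05/0.008198 = 0.0072. Haaland: 1/√f = -1.8 log₁₀[(0.0072/3.7)^1.11 + 6.9/7719] = -1.8 log₁₀[0.000979 + 0.000894] = 4.91, so f = 0.04149.
Total minor-loss coefficient ΣK = 2·0.62 + 1·8.1 + 2·2.2 = 13.7.
ΔP = [f·L/D + ΣK]·(ρV²/2) = [0.04149·1512/0.008198 + 13.7]·(789.3·1.563²/2) = [7652 + 13.7]·963.9 = 7.389e+06 Pa.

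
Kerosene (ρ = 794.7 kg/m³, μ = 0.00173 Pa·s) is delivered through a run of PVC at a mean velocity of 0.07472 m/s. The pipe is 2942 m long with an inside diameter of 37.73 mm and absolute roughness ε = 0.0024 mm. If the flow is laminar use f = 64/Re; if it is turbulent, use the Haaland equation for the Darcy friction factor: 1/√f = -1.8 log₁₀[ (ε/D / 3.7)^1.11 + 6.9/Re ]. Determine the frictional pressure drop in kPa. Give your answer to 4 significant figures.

ΔP ≈ 8.549 kPa

Reynolds number Re = ρVD/μ = 794.7 · 0.07472 · 0.03773 / 0.00173 = 1295.
Re < 2300 → laminar flow, so f = 64/Re = 64/1295 = 0.04942 (the turbulent correlation is not needed).
Darcy-Weisbach: ΔP = f(L/D)(ρV²/2) = 0.04942·(2942/0.03773)·(794.7·0.07472²/2) = 0.04942·7.798e+04·2.218 = 8549 Pa.
ΔP = 8549 Pa = 8.549 kPa.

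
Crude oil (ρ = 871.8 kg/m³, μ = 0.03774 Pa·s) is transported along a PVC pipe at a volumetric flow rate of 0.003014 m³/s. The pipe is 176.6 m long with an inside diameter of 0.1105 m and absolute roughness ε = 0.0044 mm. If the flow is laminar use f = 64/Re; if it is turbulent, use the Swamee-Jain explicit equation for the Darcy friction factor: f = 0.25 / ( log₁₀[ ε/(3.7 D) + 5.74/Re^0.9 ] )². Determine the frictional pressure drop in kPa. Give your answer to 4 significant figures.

ΔP ≈ 5.490 kPa

Cross-sectional area A = πD²/4 = π(0.1105)²/4 = 0.00959 m²; mean velocity V = Q/A = 0.003014/0.00959 = 0.3143 m/s.
Reynolds number Re = ρVD/μ = 871.8 · 0.3143 · 0.1105 / 0.0377 = 802.2.
Re < 2300 → laminar flow, so f = 64/Re = 64/802.2 = 0.07978 (the turbulent correlation is not needed).
Darcy-Weisbach: ΔP = f(L/D)(ρV²/2) = 0.07978·(176.6/0.1105)·(871.8·0.3143²/2) = 0.07978·1598·43.06 = 5490 Pa.
ΔP = 5490 Pa = 5.490 kPa.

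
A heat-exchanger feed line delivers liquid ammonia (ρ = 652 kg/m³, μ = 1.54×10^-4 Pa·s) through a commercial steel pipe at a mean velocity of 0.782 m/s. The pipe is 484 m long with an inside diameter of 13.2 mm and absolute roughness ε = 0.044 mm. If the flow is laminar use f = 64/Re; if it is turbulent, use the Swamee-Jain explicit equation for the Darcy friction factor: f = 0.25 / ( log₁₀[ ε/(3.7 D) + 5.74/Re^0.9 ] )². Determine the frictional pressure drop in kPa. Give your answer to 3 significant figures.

Reynolds number Re = ρVD/μ = 652 · 0.782 · 0.0132 / 0.000154 = 4.37e+04.
Re > 4000 → turbulent. Relative roughness ε/D = 4.4e-05/0.0132 = 0.00333. Swamee-Jain: f = 0.25/(log₁₀[0.00333/3.7 + 5.74/4.37e+04^0.9])² = 0.25/(log₁₀[0.000901 + 0.000382])² = 0.25/(-2.892)² = 0.0299.
Darcy-Weisbach: ΔP = f(L/D)(ρV²/2) = 0.0299·(484/0.0132)·(652·0.782²/2) = 0.0299·3.667e+04·199.4 = 2.185e+05 Pa.
ΔP = 2.185e+05 Pa = 219 kPa.

ΔP ≈ 219 kPa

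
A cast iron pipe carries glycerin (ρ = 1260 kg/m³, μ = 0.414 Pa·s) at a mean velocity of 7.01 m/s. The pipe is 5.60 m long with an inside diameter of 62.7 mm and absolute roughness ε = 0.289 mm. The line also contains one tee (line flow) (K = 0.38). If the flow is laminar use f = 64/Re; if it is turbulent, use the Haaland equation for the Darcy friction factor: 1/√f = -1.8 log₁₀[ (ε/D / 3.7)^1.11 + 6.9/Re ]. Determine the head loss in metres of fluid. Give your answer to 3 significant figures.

Reynolds number Re = ρVD/μ = 1260 · 7.01 · 0.0627 / 0.414 = 1338.
Re < 2300 → laminar flow, so f = 64/Re = 64/1338 = 0.04784 (the turbulent correlation is not needed).
Total minor-loss coefficient ΣK = 1·0.38 = 0.38.
ΔP = [f·L/D + ΣK]·(ρV²/2) = [0.04784·5.6/0.0627 + 0.38]·(1260·7.01²/2) = [4.273 + 0.38]·3.096e+04 = 1.441e+05 Pa.
Head loss h_f = ΔP/(ρg) = 1.441e+05/(1260·9.81) = 11.7 m.

h_f ≈ 11.7 m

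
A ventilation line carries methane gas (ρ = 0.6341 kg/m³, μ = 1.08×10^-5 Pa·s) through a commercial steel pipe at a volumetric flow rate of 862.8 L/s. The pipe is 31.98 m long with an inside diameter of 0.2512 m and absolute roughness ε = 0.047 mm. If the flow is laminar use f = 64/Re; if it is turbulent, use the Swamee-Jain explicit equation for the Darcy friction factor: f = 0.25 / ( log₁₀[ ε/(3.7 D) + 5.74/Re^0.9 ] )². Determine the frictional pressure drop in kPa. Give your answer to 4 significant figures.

Q = 862.8 L/s = 862.8/1000 = 0.8628 m³/s.
Cross-sectional area A = πD²/4 = π(0.2512)²/4 = 0.04956 m²; mean velocity V = Q/A = 0.8628/0.04956 = 17.41 m/s.
Reynolds number Re = ρVD/μ = 0.6341 · 17.41 · 0.2512 / 1.08e-05 = 2.568e+05.
Re > 4000 → turbulent. Relative roughness ε/D = 4.7e-05/0.2512 = 0.000187. Swamee-Jain: f = 0.25/(log₁₀[0.000187/3.7 + 5.74/2.568e+05^0.9])² = 0.25/(log₁₀[5.06e-05 + 7.77e-05])² = 0.25/(-3.892)² = 0.0165.
Darcy-Weisbach: ΔP = f(L/D)(ρV²/2) = 0.0165·(31.98/0.2512)·(0.6341·17.41²/2) = 0.0165·127.3·96.09 = 201.9 Pa.
ΔP = 201.9 Pa = 0.2019 kPa.

ΔP ≈ 0.2019 kPa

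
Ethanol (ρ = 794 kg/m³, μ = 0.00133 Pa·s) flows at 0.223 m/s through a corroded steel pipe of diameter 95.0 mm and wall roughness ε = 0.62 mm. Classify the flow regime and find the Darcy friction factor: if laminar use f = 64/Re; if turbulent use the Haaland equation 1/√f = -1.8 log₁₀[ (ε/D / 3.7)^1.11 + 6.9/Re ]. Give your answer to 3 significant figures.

f ≈ 0.0381

Re = ρVD/μ = 794·0.223·0.095/0.00133 = 1.265e+04.
Re > 4000 → turbulent. ε/D = 0.00062/0.095 = 0.00653; Haaland: 1/√f = -1.8 log₁₀[0.000878 + 0.000546] = 5.124, so f = 0.03809.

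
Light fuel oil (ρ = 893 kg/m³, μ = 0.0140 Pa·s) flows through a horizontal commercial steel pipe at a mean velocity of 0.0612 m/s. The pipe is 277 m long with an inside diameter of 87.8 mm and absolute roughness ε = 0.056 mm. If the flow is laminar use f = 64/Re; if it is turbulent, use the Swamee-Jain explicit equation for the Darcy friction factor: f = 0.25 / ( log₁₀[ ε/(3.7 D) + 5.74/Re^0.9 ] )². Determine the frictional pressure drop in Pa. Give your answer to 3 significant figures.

Reynolds number Re = ρVD/μ = 893 · 0.0612 · 0.0878 / 0.014 = 342.7.
Re < 2300 → laminar flow, so f = 64/Re = 64/342.7 = 0.1867 (the turbulent correlation is not needed).
Darcy-Weisbach: ΔP = f(L/D)(ρV²/2) = 0.1867·(277/0.0878)·(893·0.0612²/2) = 0.1867·3155·1.672 = 985.2 Pa.

ΔP ≈ 985 Pa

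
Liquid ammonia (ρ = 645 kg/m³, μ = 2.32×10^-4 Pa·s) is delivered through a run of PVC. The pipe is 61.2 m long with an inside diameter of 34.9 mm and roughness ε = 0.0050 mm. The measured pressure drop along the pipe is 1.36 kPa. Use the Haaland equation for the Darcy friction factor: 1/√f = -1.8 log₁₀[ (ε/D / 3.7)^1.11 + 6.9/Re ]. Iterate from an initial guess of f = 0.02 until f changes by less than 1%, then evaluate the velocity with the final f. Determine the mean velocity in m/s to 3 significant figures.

V ≈ 0.320 m/s

Rearranging Darcy-Weisbach: V = √(2·ΔP·D/(f·L·ρ)). With ε/D = 5e-06/0.0349 = 0.000143, iterate starting from f = 0.02:
  f = 0.02 → V = √(2·1360·0.0349/(0.02·61.2·645)) = 0.3468 m/s; Re = ρVD/μ = 3.365e+04; f → 0.02301
  f = 0.02301 → V = 0.3232 m/s; Re = 3.136e+04; f → 0.02338
  f = 0.02338 → V = 0.3207 m/s; Re = 3.112e+04; f → 0.02342
Converged (Δf/f < 1%). With the final f = 0.02342: V = √(2·1360·0.0349/(0.02342·61.2·645)) = 0.3204 m/s.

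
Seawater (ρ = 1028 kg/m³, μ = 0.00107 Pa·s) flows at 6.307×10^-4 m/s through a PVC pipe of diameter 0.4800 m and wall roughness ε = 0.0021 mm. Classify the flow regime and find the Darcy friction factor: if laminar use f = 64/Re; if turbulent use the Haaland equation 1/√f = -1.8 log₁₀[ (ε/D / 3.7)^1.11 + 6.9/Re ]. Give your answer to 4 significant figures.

f ≈ 0.2200

Re = ρVD/μ = 1028·0.0006307·0.48/0.00107 = 290.9.
Re < 2300 → laminar, so f = 64/Re = 0.22 (roughness is irrelevant in laminar flow).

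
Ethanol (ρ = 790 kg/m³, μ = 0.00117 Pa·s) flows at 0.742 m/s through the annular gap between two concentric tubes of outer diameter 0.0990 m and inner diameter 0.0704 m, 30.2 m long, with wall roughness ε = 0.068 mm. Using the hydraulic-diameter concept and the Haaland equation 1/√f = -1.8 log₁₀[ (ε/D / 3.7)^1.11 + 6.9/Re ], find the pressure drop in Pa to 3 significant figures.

ΔP ≈ 7310 Pa

Hydraulic diameter D_h = 4A/P = D_o - D_i = 0.099 - 0.0704 = 0.0286 m.
Re = ρVD_h/μ = 790·0.742·0.0286/0.00117 = 1.433e+04.
ε/D_h = 6.8e-05/0.0286 = 0.00238; Haaland gives 1/√f = -1.8 log₁₀[0.000286+0.000482] = 5.607, so f = 0.03181.
ΔP = f(L/D_h)(ρV²/2) = 0.03181·30.2/0.0286·217.5 = 7306 Pa.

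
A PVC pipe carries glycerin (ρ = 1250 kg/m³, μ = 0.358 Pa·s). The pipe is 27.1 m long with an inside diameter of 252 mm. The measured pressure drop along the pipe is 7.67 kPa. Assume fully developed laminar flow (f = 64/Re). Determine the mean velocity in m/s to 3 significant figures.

V ≈ 1.57 m/s

For laminar flow, f = 64/Re with Re = ρVD/μ, so Darcy-Weisbach reduces to ΔP = 32μLV/D². Solving for V: V = ΔP·D²/(32μL) = 7670·(0.252)²/(32·0.358·27.1) = 1.569 m/s.
Check: Re = ρVD/μ = 1250·1.569·0.252/0.358 = 1380 < 2300, so the laminar assumption holds.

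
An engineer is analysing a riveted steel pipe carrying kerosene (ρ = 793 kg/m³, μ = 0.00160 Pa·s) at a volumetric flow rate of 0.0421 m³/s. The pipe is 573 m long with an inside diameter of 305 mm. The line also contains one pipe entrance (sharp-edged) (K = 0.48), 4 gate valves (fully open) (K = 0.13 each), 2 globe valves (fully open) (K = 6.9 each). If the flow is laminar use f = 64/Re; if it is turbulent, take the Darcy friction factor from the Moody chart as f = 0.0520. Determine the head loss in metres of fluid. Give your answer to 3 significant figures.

h_f ≈ 1.90 m

Cross-sectional area A = πD²/4 = π(0.305)²/4 = 0.07306 m²; mean velocity V = Q/A = 0.0421/0.07306 = 0.5762 m/s.
Reynolds number Re = ρVD/μ = 793 · 0.5762 · 0.305 / 0.0016 = 8.711e+04.
Re > 4000 → turbulent; use the Moody-chart value f = 0.0520.
Total minor-loss coefficient ΣK = 1·0.48 + 4·0.13 + 2·6.9 = 14.8.
ΔP = [f·L/D + ΣK]·(ρV²/2) = [0.052·573/0.305 + 14.8]·(793·0.5762²/2) = [97.69 + 14.8]·131.7 = 1.481e+04 Pa.
Head loss h_f = ΔP/(ρg) = 1.481e+04/(793·9.81) = 1.90 m.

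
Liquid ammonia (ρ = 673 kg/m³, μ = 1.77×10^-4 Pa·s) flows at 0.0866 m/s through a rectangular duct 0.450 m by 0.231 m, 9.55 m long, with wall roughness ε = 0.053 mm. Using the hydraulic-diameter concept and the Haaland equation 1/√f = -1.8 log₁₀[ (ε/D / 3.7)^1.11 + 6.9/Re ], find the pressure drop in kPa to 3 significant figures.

Hydraulic diameter D_h = 4A/P = 4·(0.45·0.231)/(2·(0.45+0.231)) = 0.4158/1.362 = 0.3053 m.
Re = ρVD_h/μ = 673·0.0866·0.3053/0.000177 = 1.005e+05.
ε/D_h = 5.3e-05/0.3053 = 0.000174; Haaland gives 1/√f = -1.8 log₁₀[1.57e-05+6.86e-05] = 7.333, so f = 0.01859.
ΔP = f(L/D_h)(ρV²/2) = 0.01859·9.55/0.3053·2.524 = 1.468 Pa.
ΔP = 0.00147 kPa.

ΔP ≈ 0.00147 kPa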